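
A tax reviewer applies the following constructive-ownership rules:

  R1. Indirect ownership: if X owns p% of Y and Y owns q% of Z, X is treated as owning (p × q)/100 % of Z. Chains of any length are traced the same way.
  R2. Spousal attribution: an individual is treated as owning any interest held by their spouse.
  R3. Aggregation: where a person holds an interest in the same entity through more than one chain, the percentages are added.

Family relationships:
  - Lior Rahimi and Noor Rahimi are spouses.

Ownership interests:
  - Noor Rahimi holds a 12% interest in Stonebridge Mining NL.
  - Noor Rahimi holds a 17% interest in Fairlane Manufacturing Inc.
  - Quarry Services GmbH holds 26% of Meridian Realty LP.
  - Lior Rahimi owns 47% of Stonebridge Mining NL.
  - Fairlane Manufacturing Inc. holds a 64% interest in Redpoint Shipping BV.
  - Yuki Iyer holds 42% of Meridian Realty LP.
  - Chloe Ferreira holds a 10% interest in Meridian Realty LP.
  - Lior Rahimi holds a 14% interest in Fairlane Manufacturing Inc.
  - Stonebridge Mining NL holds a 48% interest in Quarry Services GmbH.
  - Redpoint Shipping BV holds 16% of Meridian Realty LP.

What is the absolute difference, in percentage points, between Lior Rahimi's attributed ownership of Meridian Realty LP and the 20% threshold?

By spousal attribution (R2), Lior Rahimi is treated as also owning Noor Rahimi's interest in Stonebridge Mining NL, giving 47% + 12% = 59%.
By spousal attribution (R2), Lior Rahimi is treated as also owning Noor Rahimi's interest in Fairlane Manufacturing Inc, giving 14% + 17% = 31%.
Chain via Stonebridge Mining NL → Quarry Services GmbH (R1): 59% × 48% × 26% = 7.3632% of Meridian Realty LP.
Chain via Fairlane Manufacturing Inc. → Redpoint Shipping BV (R1): 31% × 64% × 16% = 3.1744% of Meridian Realty LP.
Aggregating (R3): 7.3632% + 3.1744% = 10.5376%.
10.5376% falls short of the 20% threshold by 9.4624 percentage points.

9.4624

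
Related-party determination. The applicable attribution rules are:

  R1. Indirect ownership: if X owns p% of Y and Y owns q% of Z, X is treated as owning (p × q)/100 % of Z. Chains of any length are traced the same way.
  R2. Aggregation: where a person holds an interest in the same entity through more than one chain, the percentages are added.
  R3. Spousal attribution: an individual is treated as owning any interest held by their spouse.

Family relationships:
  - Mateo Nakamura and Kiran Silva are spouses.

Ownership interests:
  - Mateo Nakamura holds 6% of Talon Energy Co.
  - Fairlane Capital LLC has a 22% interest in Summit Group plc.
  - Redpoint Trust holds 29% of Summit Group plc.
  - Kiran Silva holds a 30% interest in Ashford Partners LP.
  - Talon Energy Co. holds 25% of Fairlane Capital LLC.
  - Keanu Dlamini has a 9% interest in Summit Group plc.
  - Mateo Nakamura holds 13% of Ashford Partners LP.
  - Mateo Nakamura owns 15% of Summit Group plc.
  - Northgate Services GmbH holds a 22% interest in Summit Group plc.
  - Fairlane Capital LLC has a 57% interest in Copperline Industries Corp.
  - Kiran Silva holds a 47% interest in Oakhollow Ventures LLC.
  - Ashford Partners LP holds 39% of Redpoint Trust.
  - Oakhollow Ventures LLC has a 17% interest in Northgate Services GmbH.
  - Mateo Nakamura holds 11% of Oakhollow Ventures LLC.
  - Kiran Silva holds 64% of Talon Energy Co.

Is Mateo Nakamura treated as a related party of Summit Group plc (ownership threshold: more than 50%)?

By spousal attribution (R3), Mateo Nakamura is treated as also owning Kiran Silva's interest in Oakhollow Ventures LLC, giving 11% + 47% = 58%.
By spousal attribution (R3), Mateo Nakamura is treated as also owning Kiran Silva's interest in Ashford Partners LP, giving 13% + 30% = 43%.
By spousal attribution (R3), Mateo Nakamura is treated as also owning Kiran Silva's interest in Talon Energy Co, giving 6% + 64% = 70%.
Chain via Oakhollow Ventures LLC → Northgate Services GmbH (R1): 58% × 17% × 22% = 2.1692% of Summit Group plc.
Chain via Ashford Partners LP → Redpoint Trust (R1): 43% × 39% × 29% = 4.8633% of Summit Group plc.
Chain via Talon Energy Co. → Fairlane Capital LLC (R1): 70% × 25% × 22% = 3.85% of Summit Group plc.
Direct interest in Summit Group plc: 15%.
Aggregating (R2): 2.1692% + 4.8633% + 3.85% + 15% = 25.8825%.
25.8825% does not exceed the 50% threshold, so Mateo is not a related party to Summit Group plc.

No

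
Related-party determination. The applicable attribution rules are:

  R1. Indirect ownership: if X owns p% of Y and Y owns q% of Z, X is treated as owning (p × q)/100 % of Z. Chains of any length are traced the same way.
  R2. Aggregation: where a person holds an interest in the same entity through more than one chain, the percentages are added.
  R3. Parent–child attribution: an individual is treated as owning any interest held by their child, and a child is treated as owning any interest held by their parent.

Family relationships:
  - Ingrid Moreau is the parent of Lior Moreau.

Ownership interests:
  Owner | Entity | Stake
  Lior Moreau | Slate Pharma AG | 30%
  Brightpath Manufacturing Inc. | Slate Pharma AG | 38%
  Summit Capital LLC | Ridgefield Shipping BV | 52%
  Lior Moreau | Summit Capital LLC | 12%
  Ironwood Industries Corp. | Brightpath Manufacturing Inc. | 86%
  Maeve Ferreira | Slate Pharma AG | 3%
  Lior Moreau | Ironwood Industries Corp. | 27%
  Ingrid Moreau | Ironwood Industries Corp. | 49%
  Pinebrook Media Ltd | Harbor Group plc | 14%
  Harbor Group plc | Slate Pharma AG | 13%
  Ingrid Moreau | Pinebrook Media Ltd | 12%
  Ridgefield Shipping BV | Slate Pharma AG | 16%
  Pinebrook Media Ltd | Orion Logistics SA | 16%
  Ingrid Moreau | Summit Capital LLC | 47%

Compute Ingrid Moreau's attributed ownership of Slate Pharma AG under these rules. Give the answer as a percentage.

59.964%

By parent–child attribution (R3), Ingrid Moreau is treated as also owning Lior Moreau's interest in Ironwood Industries Corp, giving 49% + 27% = 76%.
By parent–child attribution (R3), Ingrid Moreau is treated as also owning Lior Moreau's interest in Summit Capital LLC, giving 47% + 12% = 59%.
By parent–child attribution (R3), Ingrid Moreau is treated as owning Lior Moreau's 30% interest in Slate Pharma AG.
Chain via Pinebrook Media Ltd → Harbor Group plc (R1): 12% × 14% × 13% = 0.2184% of Slate Pharma AG.
Chain via Ironwood Industries Corp. → Brightpath Manufacturing Inc. (R1): 76% × 86% × 38% = 24.8368% of Slate Pharma AG.
Chain via Summit Capital LLC → Ridgefield Shipping BV (R1): 59% × 52% × 16% = 4.9088% of Slate Pharma AG.
Direct interest in Slate Pharma AG: 30%.
Aggregating (R2): 0.2184% + 24.8368% + 4.9088% + 30% = 59.964%.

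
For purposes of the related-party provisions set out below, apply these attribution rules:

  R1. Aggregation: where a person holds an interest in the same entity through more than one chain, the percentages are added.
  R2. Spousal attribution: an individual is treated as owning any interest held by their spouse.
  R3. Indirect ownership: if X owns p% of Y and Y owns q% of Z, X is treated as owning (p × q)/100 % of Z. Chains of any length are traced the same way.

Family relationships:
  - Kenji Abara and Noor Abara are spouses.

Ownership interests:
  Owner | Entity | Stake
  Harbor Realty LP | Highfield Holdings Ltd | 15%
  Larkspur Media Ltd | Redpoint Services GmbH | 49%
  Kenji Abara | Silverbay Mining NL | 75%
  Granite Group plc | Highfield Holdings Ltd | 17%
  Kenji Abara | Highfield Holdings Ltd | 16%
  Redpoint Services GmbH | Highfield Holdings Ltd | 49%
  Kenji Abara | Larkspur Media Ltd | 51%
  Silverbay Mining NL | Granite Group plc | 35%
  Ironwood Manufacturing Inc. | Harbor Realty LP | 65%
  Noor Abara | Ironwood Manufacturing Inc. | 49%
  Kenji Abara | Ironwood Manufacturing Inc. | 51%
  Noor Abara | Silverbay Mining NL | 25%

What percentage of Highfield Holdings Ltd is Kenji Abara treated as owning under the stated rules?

43.9451%

By spousal attribution (R2), Kenji Abara is treated as also owning Noor Abara's interest in Ironwood Manufacturing Inc, giving 51% + 49% = 100%.
By spousal attribution (R2), Kenji Abara is treated as also owning Noor Abara's interest in Silverbay Mining NL, giving 75% + 25% = 100%.
Chain via Ironwood Manufacturing Inc. → Harbor Realty LP (R3): 100% × 65% × 15% = 9.75% of Highfield Holdings Ltd.
Chain via Silverbay Mining NL → Granite Group plc (R3): 100% × 35% × 17% = 5.95% of Highfield Holdings Ltd.
Chain via Larkspur Media Ltd → Redpoint Services GmbH (R3): 51% × 49% × 49% = 12.2451% of Highfield Holdings Ltd.
Direct interest in Highfield Holdings Ltd: 16%.
Aggregating (R1): 9.75% + 5.95% + 12.2451% + 16% = 43.9451%.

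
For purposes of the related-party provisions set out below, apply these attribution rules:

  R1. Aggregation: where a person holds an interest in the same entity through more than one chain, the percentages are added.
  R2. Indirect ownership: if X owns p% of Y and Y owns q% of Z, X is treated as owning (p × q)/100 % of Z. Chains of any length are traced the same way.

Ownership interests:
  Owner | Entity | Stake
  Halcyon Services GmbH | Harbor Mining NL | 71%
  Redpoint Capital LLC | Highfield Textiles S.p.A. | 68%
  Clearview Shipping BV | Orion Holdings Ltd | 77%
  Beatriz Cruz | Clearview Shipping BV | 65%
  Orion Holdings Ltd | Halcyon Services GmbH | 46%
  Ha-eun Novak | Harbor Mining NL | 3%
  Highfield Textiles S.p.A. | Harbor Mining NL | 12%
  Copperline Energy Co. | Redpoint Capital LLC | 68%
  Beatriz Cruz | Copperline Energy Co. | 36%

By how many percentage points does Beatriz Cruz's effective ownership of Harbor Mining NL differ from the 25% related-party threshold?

6.656102

Chain via Clearview Shipping BV → Orion Holdings Ltd → Halcyon Services GmbH (R2): 65% × 77% × 46% × 71% = 16.34633% of Harbor Mining NL.
Chain via Copperline Energy Co. → Redpoint Capital LLC → Highfield Textiles S.p.A. (R2): 36% × 68% × 68% × 12% = 1.997568% of Harbor Mining NL.
Aggregating (R1): 16.34633% + 1.997568% = 18.343898%.
18.343898% falls short of the 25% threshold by 6.656102 percentage points.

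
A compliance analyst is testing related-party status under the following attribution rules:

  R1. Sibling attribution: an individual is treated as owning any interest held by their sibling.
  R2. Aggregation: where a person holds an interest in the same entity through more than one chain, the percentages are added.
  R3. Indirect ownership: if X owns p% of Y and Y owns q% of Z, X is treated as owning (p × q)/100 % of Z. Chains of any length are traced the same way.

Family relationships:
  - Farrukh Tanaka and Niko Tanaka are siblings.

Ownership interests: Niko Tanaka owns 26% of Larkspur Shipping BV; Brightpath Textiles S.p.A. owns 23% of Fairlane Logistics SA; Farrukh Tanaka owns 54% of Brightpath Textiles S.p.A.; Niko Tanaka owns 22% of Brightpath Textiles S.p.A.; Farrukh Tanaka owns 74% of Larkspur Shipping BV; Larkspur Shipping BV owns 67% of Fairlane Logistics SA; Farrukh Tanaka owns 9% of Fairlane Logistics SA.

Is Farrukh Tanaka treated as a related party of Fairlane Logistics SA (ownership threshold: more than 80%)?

By sibling attribution (R1), Farrukh Tanaka is treated as also owning Niko Tanaka's interest in Larkspur Shipping BV, giving 74% + 26% = 100%.
By sibling attribution (R1), Farrukh Tanaka is treated as also owning Niko Tanaka's interest in Brightpath Textiles S.p.A, giving 54% + 22% = 76%.
Chain via Larkspur Shipping BV (R3): 100% × 67% = 67% of Fairlane Logistics SA.
Chain via Brightpath Textiles S.p.A. (R3): 76% × 23% = 17.48% of Fairlane Logistics SA.
Direct interest in Fairlane Logistics SA: 9%.
Aggregating (R2): 67% + 17.48% + 9% = 93.48%.
93.48% exceeds the 80% threshold, so Farrukh is a related party to Fairlane Logistics SA.

Yes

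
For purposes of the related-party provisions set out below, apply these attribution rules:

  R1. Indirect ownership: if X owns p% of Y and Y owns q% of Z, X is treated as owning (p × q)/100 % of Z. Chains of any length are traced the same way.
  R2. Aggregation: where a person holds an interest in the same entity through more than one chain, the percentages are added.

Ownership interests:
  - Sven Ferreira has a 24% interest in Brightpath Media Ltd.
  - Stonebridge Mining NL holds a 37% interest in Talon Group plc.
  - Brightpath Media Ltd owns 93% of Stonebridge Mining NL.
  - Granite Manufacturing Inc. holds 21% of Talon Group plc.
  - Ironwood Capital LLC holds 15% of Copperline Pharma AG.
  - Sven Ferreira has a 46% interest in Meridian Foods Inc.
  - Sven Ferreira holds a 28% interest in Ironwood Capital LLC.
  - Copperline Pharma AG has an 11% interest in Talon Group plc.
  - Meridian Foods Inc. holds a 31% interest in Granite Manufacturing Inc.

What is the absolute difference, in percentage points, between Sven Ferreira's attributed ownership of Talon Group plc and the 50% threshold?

Chain via Meridian Foods Inc. → Granite Manufacturing Inc. (R1): 46% × 31% × 21% = 2.9946% of Talon Group plc.
Chain via Brightpath Media Ltd → Stonebridge Mining NL (R1): 24% × 93% × 37% = 8.2584% of Talon Group plc.
Chain via Ironwood Capital LLC → Copperline Pharma AG (R1): 28% × 15% × 11% = 0.462% of Talon Group plc.
Aggregating (R2): 2.9946% + 8.2584% + 0.462% = 11.715%.
11.715% falls short of the 50% threshold by 38.285 percentage points.

38.285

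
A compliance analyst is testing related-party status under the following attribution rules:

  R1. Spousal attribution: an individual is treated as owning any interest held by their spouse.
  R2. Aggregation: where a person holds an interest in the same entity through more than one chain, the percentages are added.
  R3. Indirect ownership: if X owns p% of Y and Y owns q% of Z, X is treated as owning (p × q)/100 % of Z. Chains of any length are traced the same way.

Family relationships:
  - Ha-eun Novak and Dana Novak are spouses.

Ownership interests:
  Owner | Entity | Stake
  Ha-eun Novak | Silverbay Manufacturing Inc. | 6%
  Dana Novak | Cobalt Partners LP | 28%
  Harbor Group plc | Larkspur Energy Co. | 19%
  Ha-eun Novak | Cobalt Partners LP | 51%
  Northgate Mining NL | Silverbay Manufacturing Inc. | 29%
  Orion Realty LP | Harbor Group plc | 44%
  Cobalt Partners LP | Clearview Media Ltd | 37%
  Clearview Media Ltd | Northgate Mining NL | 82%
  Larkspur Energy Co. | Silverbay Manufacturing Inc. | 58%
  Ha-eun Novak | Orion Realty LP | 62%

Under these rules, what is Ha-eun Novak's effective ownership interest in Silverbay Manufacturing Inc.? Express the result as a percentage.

By spousal attribution (R1), Ha-eun Novak is treated as also owning Dana Novak's interest in Cobalt Partners LP, giving 51% + 28% = 79%.
Chain via Cobalt Partners LP → Clearview Media Ltd → Northgate Mining NL (R3): 79% × 37% × 82% × 29% = 6.950894% of Silverbay Manufacturing Inc.
Chain via Orion Realty LP → Harbor Group plc → Larkspur Energy Co. (R3): 62% × 44% × 19% × 58% = 3.006256% of Silverbay Manufacturing Inc.
Direct interest in Silverbay Manufacturing Inc: 6%.
Aggregating (R2): 6.950894% + 3.006256% + 6% = 15.95715%.

15.95715%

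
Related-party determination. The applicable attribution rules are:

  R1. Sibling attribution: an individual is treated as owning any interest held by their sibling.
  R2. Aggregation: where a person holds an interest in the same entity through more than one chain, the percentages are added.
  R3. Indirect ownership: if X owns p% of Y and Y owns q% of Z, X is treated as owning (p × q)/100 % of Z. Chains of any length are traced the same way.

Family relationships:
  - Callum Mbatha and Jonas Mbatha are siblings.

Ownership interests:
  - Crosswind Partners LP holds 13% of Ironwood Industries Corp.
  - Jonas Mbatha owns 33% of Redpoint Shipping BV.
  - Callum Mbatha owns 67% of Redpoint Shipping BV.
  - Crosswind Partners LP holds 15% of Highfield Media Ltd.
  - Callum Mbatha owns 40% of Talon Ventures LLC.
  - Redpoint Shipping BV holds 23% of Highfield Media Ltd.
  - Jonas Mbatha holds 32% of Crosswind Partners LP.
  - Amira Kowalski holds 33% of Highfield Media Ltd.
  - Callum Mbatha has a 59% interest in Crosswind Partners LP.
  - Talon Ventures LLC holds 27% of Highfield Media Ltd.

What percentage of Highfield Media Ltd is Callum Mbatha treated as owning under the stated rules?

By sibling attribution (R1), Callum Mbatha is treated as also owning Jonas Mbatha's interest in Redpoint Shipping BV, giving 67% + 33% = 100%.
By sibling attribution (R1), Callum Mbatha is treated as also owning Jonas Mbatha's interest in Crosswind Partners LP, giving 59% + 32% = 91%.
Chain via Talon Ventures LLC (R3): 40% × 27% = 10.8% of Highfield Media Ltd.
Chain via Redpoint Shipping BV (R3): 100% × 23% = 23% of Highfield Media Ltd.
Chain via Crosswind Partners LP (R3): 91% × 15% = 13.65% of Highfield Media Ltd.
Aggregating (R2): 10.8% + 23% + 13.65% = 47.45%.

47.45%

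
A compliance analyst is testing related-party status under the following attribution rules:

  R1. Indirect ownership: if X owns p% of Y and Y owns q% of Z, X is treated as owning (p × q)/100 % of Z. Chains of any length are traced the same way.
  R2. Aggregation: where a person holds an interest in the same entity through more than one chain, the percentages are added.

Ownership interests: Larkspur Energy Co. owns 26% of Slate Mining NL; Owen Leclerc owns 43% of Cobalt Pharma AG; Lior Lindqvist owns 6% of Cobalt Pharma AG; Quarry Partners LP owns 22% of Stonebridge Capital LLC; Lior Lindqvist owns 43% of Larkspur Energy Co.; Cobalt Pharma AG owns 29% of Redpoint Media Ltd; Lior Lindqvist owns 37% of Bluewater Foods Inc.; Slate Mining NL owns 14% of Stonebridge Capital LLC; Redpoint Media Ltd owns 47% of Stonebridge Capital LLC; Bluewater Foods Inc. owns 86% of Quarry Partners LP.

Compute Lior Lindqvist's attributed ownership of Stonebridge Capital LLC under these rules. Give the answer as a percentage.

9.3834%

Chain via Bluewater Foods Inc. → Quarry Partners LP (R1): 37% × 86% × 22% = 7.0004% of Stonebridge Capital LLC.
Chain via Cobalt Pharma AG → Redpoint Media Ltd (R1): 6% × 29% × 47% = 0.8178% of Stonebridge Capital LLC.
Chain via Larkspur Energy Co. → Slate Mining NL (R1): 43% × 26% × 14% = 1.5652% of Stonebridge Capital LLC.
Aggregating (R2): 7.0004% + 0.8178% + 1.5652% = 9.3834%.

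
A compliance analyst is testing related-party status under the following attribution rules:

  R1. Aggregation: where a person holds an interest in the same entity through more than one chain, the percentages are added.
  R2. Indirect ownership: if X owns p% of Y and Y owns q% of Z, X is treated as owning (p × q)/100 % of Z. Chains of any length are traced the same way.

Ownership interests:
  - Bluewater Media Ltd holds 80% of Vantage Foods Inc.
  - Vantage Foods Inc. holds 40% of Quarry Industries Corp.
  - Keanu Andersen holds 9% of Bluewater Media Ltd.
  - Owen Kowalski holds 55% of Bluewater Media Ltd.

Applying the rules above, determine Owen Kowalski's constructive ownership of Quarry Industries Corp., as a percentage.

Chain via Bluewater Media Ltd → Vantage Foods Inc. (R2): 55% × 80% × 40% = 17.6% of Quarry Industries Corp.

17.6%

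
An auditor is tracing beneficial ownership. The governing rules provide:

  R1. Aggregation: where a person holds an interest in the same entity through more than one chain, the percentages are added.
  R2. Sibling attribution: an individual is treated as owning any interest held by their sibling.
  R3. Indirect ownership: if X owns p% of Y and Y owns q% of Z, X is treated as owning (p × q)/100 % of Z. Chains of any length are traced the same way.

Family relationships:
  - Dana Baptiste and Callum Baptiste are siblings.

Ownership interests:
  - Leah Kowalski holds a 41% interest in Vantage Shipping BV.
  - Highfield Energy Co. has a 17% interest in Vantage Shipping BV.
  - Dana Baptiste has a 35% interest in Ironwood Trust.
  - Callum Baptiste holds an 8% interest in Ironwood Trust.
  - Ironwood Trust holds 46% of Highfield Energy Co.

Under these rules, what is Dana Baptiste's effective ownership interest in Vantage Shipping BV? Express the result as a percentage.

3.3626%

By sibling attribution (R2), Dana Baptiste is treated as also owning Callum Baptiste's interest in Ironwood Trust, giving 35% + 8% = 43%.
Chain via Ironwood Trust → Highfield Energy Co. (R3): 43% × 46% × 17% = 3.3626% of Vantage Shipping BV.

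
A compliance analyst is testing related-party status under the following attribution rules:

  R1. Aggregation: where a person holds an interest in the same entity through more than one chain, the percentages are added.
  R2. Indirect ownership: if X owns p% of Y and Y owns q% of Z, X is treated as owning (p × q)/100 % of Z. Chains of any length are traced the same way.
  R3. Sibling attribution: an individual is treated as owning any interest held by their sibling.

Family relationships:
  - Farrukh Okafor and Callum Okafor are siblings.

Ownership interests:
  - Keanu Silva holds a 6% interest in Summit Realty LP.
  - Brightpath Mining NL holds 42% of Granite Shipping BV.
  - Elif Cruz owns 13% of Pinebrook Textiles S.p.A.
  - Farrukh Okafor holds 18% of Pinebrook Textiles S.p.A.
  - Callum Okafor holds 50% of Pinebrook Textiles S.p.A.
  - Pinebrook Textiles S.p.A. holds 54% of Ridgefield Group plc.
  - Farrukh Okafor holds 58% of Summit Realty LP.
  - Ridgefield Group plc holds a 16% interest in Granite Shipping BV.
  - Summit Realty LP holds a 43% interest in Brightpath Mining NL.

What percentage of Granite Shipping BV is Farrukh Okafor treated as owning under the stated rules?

16.35%

By sibling attribution (R3), Farrukh Okafor is treated as also owning Callum Okafor's interest in Pinebrook Textiles S.p.A, giving 18% + 50% = 68%.
Chain via Summit Realty LP → Brightpath Mining NL (R2): 58% × 43% × 42% = 10.4748% of Granite Shipping BV.
Chain via Pinebrook Textiles S.p.A. → Ridgefield Group plc (R2): 68% × 54% × 16% = 5.8752% of Granite Shipping BV.
Aggregating (R1): 10.4748% + 5.8752% = 16.35%.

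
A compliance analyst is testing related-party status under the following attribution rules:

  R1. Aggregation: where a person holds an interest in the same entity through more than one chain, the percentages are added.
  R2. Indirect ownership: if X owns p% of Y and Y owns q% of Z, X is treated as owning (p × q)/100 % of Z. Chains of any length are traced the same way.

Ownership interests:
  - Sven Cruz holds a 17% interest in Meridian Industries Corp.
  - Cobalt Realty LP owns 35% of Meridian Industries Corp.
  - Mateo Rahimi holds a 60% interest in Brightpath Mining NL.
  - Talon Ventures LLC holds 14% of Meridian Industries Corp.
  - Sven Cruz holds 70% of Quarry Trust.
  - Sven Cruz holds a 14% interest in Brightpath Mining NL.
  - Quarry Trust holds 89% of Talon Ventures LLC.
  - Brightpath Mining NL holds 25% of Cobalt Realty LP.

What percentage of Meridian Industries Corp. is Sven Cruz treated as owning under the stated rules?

Chain via Brightpath Mining NL → Cobalt Realty LP (R2): 14% × 25% × 35% = 1.225% of Meridian Industries Corp.
Chain via Quarry Trust → Talon Ventures LLC (R2): 70% × 89% × 14% = 8.722% of Meridian Industries Corp.
Direct interest in Meridian Industries Corp: 17%.
Aggregating (R1): 1.225% + 8.722% + 17% = 26.947%.

26.947%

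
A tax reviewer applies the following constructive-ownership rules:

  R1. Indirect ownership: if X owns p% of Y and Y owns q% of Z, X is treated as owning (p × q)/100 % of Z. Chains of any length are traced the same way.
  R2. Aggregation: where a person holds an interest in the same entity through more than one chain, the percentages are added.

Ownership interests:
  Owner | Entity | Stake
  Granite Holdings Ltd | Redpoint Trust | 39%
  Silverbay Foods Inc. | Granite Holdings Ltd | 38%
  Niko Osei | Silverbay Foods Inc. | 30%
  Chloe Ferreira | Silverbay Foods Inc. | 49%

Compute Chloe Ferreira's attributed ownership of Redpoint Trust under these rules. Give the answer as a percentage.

Chain via Silverbay Foods Inc. → Granite Holdings Ltd (R1): 49% × 38% × 39% = 7.2618% of Redpoint Trust.

7.2618%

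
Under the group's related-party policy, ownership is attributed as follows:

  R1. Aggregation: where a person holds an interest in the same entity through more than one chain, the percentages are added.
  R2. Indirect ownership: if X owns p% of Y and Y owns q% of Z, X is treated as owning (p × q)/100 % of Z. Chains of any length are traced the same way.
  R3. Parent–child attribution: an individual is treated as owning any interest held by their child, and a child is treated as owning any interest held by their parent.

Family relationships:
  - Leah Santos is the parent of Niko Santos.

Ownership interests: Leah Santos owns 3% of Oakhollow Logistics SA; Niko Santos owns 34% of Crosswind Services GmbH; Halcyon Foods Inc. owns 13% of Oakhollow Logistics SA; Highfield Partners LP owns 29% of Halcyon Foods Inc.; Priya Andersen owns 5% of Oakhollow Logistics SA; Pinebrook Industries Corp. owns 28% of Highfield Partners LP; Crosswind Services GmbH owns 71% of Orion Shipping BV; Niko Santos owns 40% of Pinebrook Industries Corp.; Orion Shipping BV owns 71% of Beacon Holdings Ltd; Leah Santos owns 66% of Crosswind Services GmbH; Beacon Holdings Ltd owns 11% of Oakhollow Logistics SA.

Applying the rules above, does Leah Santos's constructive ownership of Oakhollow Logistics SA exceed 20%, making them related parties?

No

By parent–child attribution (R3), Leah Santos is treated as also owning Niko Santos's interest in Crosswind Services GmbH, giving 66% + 34% = 100%.
By parent–child attribution (R3), Leah Santos is treated as owning Niko Santos's 40% interest in Pinebrook Industries Corp.
Chain via Crosswind Services GmbH → Orion Shipping BV → Beacon Holdings Ltd (R2): 100% × 71% × 71% × 11% = 5.5451% of Oakhollow Logistics SA.
Direct interest in Oakhollow Logistics SA: 3%.
Chain via Pinebrook Industries Corp. → Highfield Partners LP → Halcyon Foods Inc. (R2): 40% × 28% × 29% × 13% = 0.42224% of Oakhollow Logistics SA.
Aggregating (R1): 5.5451% + 3% + 0.42224% = 8.96734%.
8.96734% does not exceed the 20% threshold, so Leah is not a related party to Oakhollow Logistics SA.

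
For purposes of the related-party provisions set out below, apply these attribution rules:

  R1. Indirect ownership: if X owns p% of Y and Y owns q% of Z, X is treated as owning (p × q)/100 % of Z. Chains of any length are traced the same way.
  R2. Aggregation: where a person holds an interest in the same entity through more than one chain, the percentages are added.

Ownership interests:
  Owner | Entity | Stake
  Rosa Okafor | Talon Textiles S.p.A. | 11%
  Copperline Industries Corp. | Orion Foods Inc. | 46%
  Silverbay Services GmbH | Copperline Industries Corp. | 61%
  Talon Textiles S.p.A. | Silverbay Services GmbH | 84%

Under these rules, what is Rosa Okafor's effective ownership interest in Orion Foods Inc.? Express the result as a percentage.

2.592744%

Chain via Talon Textiles S.p.A. → Silverbay Services GmbH → Copperline Industries Corp. (R1): 11% × 84% × 61% × 46% = 2.592744% of Orion Foods Inc.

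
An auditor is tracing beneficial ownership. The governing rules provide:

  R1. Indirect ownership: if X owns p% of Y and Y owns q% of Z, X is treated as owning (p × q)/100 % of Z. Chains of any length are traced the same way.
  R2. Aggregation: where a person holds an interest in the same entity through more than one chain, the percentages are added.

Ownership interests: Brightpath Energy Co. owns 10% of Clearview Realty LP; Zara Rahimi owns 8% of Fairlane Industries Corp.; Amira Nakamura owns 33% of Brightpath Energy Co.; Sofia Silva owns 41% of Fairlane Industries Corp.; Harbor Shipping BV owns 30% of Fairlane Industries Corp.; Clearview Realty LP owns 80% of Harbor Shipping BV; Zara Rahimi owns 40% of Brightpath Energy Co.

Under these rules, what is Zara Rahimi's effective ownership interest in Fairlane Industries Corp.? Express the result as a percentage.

Chain via Brightpath Energy Co. → Clearview Realty LP → Harbor Shipping BV (R1): 40% × 10% × 80% × 30% = 0.96% of Fairlane Industries Corp.
Direct interest in Fairlane Industries Corp: 8%.
Aggregating (R2): 0.96% + 8% = 8.96%.

8.96%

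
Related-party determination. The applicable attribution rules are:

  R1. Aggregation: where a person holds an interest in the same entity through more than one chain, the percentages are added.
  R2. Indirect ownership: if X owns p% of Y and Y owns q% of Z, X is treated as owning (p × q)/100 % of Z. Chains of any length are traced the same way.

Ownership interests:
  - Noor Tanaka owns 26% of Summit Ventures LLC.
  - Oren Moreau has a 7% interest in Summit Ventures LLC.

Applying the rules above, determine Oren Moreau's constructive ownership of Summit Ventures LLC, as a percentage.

7%

Direct interest in Summit Ventures LLC: 7%.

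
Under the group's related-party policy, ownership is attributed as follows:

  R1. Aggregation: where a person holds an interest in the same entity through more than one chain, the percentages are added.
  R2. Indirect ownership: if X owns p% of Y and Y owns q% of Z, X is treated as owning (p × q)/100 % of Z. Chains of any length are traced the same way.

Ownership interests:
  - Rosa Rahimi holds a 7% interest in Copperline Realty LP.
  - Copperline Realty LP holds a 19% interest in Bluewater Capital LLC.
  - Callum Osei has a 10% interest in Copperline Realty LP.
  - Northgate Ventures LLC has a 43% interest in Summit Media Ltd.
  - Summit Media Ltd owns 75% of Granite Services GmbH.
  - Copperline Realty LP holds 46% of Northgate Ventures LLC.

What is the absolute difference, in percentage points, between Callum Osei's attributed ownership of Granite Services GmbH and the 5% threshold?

Chain via Copperline Realty LP → Northgate Ventures LLC → Summit Media Ltd (R2): 10% × 46% × 43% × 75% = 1.4835% of Granite Services GmbH.
1.4835% falls short of the 5% threshold by 3.5165 percentage points.

3.5165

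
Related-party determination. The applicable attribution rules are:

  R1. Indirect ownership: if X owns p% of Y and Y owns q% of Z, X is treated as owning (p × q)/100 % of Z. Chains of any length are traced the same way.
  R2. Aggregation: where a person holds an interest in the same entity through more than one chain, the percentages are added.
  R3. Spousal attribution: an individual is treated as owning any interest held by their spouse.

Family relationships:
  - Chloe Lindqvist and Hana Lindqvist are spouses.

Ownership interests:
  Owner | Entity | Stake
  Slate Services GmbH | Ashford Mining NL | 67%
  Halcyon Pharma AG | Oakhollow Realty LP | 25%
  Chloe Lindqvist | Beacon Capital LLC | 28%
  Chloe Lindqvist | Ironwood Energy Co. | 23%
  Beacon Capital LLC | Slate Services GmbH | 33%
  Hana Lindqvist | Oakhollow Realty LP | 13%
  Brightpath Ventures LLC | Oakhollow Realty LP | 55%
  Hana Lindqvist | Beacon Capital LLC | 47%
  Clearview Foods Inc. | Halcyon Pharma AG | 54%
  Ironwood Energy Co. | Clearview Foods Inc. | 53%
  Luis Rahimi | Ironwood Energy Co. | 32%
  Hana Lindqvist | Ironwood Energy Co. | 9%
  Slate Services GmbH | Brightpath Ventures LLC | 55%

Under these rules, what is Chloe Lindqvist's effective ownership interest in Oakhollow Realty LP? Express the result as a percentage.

22.776475%

By spousal attribution (R3), Chloe Lindqvist is treated as also owning Hana Lindqvist's interest in Ironwood Energy Co, giving 23% + 9% = 32%.
By spousal attribution (R3), Chloe Lindqvist is treated as also owning Hana Lindqvist's interest in Beacon Capital LLC, giving 28% + 47% = 75%.
By spousal attribution (R3), Chloe Lindqvist is treated as owning Hana Lindqvist's 13% interest in Oakhollow Realty LP.
Chain via Ironwood Energy Co. → Clearview Foods Inc. → Halcyon Pharma AG (R1): 32% × 53% × 54% × 25% = 2.2896% of Oakhollow Realty LP.
Chain via Beacon Capital LLC → Slate Services GmbH → Brightpath Ventures LLC (R1): 75% × 33% × 55% × 55% = 7.486875% of Oakhollow Realty LP.
Direct interest in Oakhollow Realty LP: 13%.
Aggregating (R2): 2.2896% + 7.486875% + 13% = 22.776475%.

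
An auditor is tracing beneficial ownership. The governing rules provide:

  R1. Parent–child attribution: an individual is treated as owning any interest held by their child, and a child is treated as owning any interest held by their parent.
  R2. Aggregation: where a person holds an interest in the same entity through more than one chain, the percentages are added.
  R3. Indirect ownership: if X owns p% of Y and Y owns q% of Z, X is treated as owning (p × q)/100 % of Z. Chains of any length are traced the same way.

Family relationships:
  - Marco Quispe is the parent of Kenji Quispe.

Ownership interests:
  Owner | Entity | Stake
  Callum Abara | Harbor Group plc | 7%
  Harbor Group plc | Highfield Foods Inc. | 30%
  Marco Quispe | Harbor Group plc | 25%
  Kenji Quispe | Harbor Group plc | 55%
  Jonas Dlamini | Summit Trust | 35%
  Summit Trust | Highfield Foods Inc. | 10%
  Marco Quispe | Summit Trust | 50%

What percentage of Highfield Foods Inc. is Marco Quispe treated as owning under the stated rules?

29%

By parent–child attribution (R1), Marco Quispe is treated as also owning Kenji Quispe's interest in Harbor Group plc, giving 25% + 55% = 80%.
Chain via Harbor Group plc (R3): 80% × 30% = 24% of Highfield Foods Inc.
Chain via Summit Trust (R3): 50% × 10% = 5% of Highfield Foods Inc.
Aggregating (R2): 24% + 5% = 29%.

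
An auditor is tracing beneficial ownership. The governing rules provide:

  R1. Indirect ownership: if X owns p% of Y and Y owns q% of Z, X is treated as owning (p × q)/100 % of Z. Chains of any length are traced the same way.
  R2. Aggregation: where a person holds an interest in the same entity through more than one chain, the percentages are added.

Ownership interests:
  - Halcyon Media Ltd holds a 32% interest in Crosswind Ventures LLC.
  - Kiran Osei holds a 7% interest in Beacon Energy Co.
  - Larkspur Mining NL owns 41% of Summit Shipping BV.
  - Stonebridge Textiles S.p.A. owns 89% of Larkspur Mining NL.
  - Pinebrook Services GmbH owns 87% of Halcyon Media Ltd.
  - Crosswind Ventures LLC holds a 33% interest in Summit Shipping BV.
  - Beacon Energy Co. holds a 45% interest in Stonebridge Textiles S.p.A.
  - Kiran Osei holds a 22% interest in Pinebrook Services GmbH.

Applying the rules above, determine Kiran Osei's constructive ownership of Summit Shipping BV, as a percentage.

3.170619%

Chain via Pinebrook Services GmbH → Halcyon Media Ltd → Crosswind Ventures LLC (R1): 22% × 87% × 32% × 33% = 2.021184% of Summit Shipping BV.
Chain via Beacon Energy Co. → Stonebridge Textiles S.p.A. → Larkspur Mining NL (R1): 7% × 45% × 89% × 41% = 1.149435% of Summit Shipping BV.
Aggregating (R2): 2.021184% + 1.149435% = 3.170619%.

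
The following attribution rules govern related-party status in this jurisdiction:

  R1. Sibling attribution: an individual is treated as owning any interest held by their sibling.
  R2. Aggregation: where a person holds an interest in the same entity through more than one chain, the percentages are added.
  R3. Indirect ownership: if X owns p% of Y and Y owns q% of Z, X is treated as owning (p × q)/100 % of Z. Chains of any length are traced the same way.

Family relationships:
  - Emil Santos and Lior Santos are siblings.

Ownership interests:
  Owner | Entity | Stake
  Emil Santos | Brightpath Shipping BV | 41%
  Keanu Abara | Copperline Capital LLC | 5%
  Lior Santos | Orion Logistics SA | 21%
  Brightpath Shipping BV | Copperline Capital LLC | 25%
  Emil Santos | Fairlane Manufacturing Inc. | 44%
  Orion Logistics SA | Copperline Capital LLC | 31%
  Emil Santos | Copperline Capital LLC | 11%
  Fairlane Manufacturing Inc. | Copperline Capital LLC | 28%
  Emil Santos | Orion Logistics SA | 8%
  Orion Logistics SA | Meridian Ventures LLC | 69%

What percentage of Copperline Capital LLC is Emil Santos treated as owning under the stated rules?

42.56%

By sibling attribution (R1), Emil Santos is treated as also owning Lior Santos's interest in Orion Logistics SA, giving 8% + 21% = 29%.
Chain via Orion Logistics SA (R3): 29% × 31% = 8.99% of Copperline Capital LLC.
Chain via Brightpath Shipping BV (R3): 41% × 25% = 10.25% of Copperline Capital LLC.
Chain via Fairlane Manufacturing Inc. (R3): 44% × 28% = 12.32% of Copperline Capital LLC.
Direct interest in Copperline Capital LLC: 11%.
Aggregating (R2): 8.99% + 10.25% + 12.32% + 11% = 42.56%.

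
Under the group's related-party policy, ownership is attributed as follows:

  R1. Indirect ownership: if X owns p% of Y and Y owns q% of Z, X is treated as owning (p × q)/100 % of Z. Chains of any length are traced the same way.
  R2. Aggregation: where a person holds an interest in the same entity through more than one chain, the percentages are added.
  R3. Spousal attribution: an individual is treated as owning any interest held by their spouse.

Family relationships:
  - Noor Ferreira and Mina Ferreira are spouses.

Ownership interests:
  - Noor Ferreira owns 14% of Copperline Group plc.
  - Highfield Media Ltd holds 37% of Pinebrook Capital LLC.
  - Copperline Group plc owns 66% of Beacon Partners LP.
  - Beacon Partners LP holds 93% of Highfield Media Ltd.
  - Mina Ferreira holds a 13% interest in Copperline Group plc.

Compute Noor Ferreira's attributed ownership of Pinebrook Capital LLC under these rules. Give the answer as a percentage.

6.131862%

By spousal attribution (R3), Noor Ferreira is treated as also owning Mina Ferreira's interest in Copperline Group plc, giving 14% + 13% = 27%.
Chain via Copperline Group plc → Beacon Partners LP → Highfield Media Ltd (R1): 27% × 66% × 93% × 37% = 6.131862% of Pinebrook Capital LLC.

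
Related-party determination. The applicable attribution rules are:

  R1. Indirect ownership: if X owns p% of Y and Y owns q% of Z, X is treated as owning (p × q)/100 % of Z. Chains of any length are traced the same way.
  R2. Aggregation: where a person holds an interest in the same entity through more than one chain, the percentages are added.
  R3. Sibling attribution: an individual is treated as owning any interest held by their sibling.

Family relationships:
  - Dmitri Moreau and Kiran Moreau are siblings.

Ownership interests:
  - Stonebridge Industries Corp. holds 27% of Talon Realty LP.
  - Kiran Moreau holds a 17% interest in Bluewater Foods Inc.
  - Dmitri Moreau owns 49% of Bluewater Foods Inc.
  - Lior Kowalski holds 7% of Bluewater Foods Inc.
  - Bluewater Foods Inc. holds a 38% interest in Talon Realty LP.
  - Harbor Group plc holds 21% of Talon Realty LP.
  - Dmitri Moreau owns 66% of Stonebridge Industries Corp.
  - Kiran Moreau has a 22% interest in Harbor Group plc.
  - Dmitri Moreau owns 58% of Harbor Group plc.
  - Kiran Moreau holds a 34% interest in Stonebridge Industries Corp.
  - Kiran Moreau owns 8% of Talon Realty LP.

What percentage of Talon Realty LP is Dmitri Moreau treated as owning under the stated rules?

By sibling attribution (R3), Dmitri Moreau is treated as also owning Kiran Moreau's interest in Stonebridge Industries Corp, giving 66% + 34% = 100%.
By sibling attribution (R3), Dmitri Moreau is treated as also owning Kiran Moreau's interest in Harbor Group plc, giving 58% + 22% = 80%.
By sibling attribution (R3), Dmitri Moreau is treated as also owning Kiran Moreau's interest in Bluewater Foods Inc, giving 49% + 17% = 66%.
By sibling attribution (R3), Dmitri Moreau is treated as owning Kiran Moreau's 8% interest in Talon Realty LP.
Chain via Stonebridge Industries Corp. (R1): 100% × 27% = 27% of Talon Realty LP.
Chain via Harbor Group plc (R1): 80% × 21% = 16.8% of Talon Realty LP.
Chain via Bluewater Foods Inc. (R1): 66% × 38% = 25.08% of Talon Realty LP.
Direct interest in Talon Realty LP: 8%.
Aggregating (R2): 27% + 16.8% + 25.08% + 8% = 76.88%.

76.88%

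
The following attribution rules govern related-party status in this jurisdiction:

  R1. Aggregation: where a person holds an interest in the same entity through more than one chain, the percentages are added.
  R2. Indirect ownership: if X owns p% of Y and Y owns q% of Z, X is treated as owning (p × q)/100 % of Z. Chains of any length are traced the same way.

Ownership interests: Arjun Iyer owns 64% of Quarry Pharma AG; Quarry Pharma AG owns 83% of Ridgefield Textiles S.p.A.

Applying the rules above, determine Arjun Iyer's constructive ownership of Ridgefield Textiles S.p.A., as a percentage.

53.12%

Chain via Quarry Pharma AG (R2): 64% × 83% = 53.12% of Ridgefield Textiles S.p.A.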